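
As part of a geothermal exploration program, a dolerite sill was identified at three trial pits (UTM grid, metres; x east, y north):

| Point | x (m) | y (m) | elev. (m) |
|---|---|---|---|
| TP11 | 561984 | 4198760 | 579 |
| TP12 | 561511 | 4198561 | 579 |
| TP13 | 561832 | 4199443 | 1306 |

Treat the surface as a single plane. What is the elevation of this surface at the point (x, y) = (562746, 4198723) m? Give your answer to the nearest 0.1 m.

Let the plane be z = a·x + b·y + c.
TP12−TP11: −473a − 199b = 0;  TP13−TP11: −152a + 683b = 727.
Solving gives a = −0.409482405, b = 0.973292349.
Then c = 579 − a·561984 − b·4198760 = −3855919.42.
At (562746, 4198723): z = −230434.6 + 4086585.0 − 3855919.42 = 231.0 m.

231.0 m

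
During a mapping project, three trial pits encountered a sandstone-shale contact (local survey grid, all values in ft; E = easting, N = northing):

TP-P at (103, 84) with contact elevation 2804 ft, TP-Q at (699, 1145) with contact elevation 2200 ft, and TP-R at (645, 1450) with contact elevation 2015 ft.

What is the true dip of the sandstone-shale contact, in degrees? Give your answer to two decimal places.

30.95°

Let the plane be z = a·E + b·N + c.
TP-Q−TP-P: 596a + 1061b = −604;  TP-R−TP-P: 542a + 1366b = −789.
Solving gives a = 0.05047, b = −0.59762.
Gradient magnitude |∇z| = √(a² + b²) = √(0.00255 + 0.35715) = 0.59975.
True dip = arctan(0.59975) = 30.95°, dipping toward N (azimuth ≈ 355°).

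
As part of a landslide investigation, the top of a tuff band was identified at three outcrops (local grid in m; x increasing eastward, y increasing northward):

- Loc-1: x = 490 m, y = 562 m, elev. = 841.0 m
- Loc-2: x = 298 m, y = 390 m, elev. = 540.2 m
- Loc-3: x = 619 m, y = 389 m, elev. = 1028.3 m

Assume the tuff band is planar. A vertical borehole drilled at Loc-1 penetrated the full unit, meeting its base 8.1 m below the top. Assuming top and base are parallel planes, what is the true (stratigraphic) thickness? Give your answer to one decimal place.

4.4 m

Let the plane be z = a·x + b·y + c.
Loc-2−Loc-1: −192a − 172b = −300.8;  Loc-3−Loc-1: 129a − 173b = 187.3.
Solving gives a = 1.52072, b = 0.05129.
|∇z| = √(a²+b²) = 1.52159, so dip δ = arctan(1.52159) = 56.69°.
True thickness = vertical thickness × cos δ = 8.1 × cos 56.69° = 4.4 m.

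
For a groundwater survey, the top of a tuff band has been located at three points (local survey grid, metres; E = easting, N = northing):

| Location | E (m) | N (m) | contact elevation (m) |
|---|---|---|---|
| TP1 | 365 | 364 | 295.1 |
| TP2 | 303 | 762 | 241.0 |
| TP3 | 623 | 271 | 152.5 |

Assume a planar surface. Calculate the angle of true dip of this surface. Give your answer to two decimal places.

Let the plane be z = a·E + b·N + c.
TP2−TP1: −62a + 398b = −54.1;  TP3−TP1: 258a − 93b = −142.6.
Solving gives a = −0.63751, b = −0.23524.
Gradient magnitude |∇z| = √(a² + b²) = √(0.40642 + 0.05534) = 0.67953.
True dip = arctan(0.67953) = 34.20°, dipping toward ENE (azimuth ≈ 070°).

34.20°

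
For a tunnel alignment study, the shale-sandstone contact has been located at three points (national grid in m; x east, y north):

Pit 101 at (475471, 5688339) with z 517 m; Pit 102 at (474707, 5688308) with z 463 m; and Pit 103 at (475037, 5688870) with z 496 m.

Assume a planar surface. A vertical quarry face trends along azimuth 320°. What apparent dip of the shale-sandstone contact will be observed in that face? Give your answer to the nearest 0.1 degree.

1.8°

Two edge vectors: Pit 101→Pit 102 = (-764, -31, -54), Pit 101→Pit 103 = (-434, 531, -21).
Normal n = (Pit 101→Pit 102) × (Pit 101→Pit 103) = (29325, 7392, -419138).
So ∂z/∂x = −n_x/n_z = 0.06997 and ∂z/∂y = −n_y/n_z = 0.01764.
Unit vector along 320° is (sin 320°, cos 320°) = (-0.6428, 0.7660).
Slope in that direction = a·(-0.6428) + b·(0.7660) = −0.03146.
Apparent dip = arctan|0.03146| = 1.8° (true dip is 4.1°, so apparent ≤ true as expected).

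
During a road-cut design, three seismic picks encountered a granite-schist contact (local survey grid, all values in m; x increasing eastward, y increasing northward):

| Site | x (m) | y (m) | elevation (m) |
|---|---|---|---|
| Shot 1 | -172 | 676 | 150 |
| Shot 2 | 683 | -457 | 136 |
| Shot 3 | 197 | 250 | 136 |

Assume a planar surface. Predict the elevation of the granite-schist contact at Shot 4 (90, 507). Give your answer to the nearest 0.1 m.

Let the plane be z = a·x + b·y + c.
Shot 2−Shot 1: 855a − 1133b = −14;  Shot 3−Shot 1: 369a − 426b = −14.
Solving gives a = −0.18382, b = −0.12636.
Then c = 150 − a·-172 − b·676 = 203.80.
At (90, 507): z = −16.5 − 64.1 + 203.80 = 123.2 m.

123.2 m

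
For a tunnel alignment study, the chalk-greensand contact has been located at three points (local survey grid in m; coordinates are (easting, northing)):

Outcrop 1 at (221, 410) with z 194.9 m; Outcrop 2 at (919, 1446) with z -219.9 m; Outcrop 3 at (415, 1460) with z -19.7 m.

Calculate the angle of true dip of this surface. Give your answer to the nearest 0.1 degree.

22.9°

Two edge vectors: Outcrop 1→Outcrop 2 = (698, 1036, -414.8), Outcrop 1→Outcrop 3 = (194, 1050, -214.6).
Normal n = (Outcrop 1→Outcrop 2) × (Outcrop 1→Outcrop 3) = (213214.4, 69319.6, 531916).
So ∂z/∂E = −n_x/n_z = −0.40084 and ∂z/∂N = −n_y/n_z = −0.13032.
Gradient magnitude |∇z| = √(a² + b²) = √(0.16067 + 0.01698) = 0.42149.
True dip = arctan(0.42149) = 22.9°, dipping toward ENE (azimuth ≈ 072°).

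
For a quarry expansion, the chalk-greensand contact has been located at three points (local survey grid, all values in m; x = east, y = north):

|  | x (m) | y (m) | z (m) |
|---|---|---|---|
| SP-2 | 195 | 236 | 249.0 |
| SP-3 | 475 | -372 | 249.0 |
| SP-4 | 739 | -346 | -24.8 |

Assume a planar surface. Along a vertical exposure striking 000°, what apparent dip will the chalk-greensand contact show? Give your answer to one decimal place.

24.6°

Let the plane be z = a·x + b·y + c.
SP-3−SP-2: 280a − 608b = 0;  SP-4−SP-2: 544a − 582b = −273.8.
Solving gives a = −0.99212, b = −0.45690.
Unit vector along 000° is (sin 0°, cos 0°) = (0.0000, 1.0000).
Slope in that direction = a·(0.0000) + b·(1.0000) = −0.45690.
Apparent dip = arctan|0.45690| = 24.6° (true dip is 47.5°, so apparent ≤ true as expected).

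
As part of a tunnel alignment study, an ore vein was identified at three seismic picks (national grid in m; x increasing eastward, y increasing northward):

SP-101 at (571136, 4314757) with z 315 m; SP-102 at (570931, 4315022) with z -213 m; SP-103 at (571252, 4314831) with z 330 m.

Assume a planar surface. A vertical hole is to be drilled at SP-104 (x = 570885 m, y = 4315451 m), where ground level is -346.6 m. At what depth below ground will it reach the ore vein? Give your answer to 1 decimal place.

453.1 m

Two edge vectors: SP-101→SP-102 = (-205, 265, -528), SP-101→SP-103 = (116, 74, 15).
Normal n = (SP-101→SP-102) × (SP-101→SP-103) = (43047, -58173, -45910).
So ∂z/∂x = −n_x/n_z = 0.937638859 and ∂z/∂y = −n_y/n_z = −1.267109562.
Intercept c from SP-101: 315 − 535519.31 + 5467269.85 = 4932065.55.
At (570885, 4315451): z_contact = 535283.96 − 5468149.23 + 4932065.55 = -799.72 m.
Depth below ground = -346.6 − (-799.72) = 453.1 m.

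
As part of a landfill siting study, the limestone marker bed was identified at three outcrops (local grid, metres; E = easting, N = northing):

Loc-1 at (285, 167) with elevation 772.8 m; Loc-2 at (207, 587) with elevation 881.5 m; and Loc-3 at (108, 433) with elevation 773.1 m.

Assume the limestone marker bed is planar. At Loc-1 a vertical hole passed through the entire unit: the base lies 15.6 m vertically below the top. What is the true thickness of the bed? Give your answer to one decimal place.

Two edge vectors: Loc-1→Loc-2 = (-78, 420, 108.7), Loc-1→Loc-3 = (-177, 266, 0.3).
Normal n = (Loc-1→Loc-2) × (Loc-1→Loc-3) = (-28788.2, -19216.5, 53592).
So ∂z/∂E = −n_x/n_z = 0.53717 and ∂z/∂N = −n_y/n_z = 0.35857.
|∇z| = √(a²+b²) = 0.64585, so dip δ = arctan(0.64585) = 32.86°.
True thickness = vertical thickness × cos δ = 15.6 × cos 32.86° = 13.1 m.

13.1 m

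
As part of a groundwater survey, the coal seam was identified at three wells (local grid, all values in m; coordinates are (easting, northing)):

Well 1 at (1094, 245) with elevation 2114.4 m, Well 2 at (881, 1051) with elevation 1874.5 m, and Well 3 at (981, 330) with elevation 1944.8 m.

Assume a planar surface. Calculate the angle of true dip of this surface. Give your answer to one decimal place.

Let the plane be z = a·E + b·N + c.
Well 2−Well 1: −213a + 806b = −239.9;  Well 3−Well 1: −113a + 85b = −169.6.
Solving gives a = 1.59382, b = 0.12355.
Gradient magnitude |∇z| = √(a² + b²) = √(2.54027 + 0.01527) = 1.59861.
True dip = arctan(1.59861) = 58.0°, dipping toward W (azimuth ≈ 266°).

58.0°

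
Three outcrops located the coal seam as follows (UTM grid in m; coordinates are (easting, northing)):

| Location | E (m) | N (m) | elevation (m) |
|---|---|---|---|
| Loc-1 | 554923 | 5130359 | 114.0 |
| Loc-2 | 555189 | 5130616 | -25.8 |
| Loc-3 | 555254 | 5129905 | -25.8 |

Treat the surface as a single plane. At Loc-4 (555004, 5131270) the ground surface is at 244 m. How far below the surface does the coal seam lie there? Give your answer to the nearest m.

209 m

Let the plane be z = a·E + b·N + c.
Loc-2−Loc-1: 266a + 257b = −139.8;  Loc-3−Loc-1: 331a − 454b = −139.8.
Solving gives a = −0.48290977, b = −0.04414787.
Then c = 114 − a·554923 − b·5130359 = 494586.15.
At (555004, 5131270): z_contact = −268016.9 − 226534.6 + 494586.15 = 34.7 m.
Depth below ground = 244 − 34.7 = 209 m.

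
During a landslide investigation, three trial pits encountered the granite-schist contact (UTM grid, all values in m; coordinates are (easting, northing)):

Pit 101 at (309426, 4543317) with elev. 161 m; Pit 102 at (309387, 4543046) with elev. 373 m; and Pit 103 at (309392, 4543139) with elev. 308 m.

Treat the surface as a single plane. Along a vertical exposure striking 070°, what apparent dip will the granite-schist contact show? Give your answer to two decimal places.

Two edge vectors: Pit 101→Pit 102 = (-39, -271, 212), Pit 101→Pit 103 = (-34, -178, 147).
Normal n = (Pit 101→Pit 102) × (Pit 101→Pit 103) = (-2101, -1475, -2272).
So ∂z/∂E = −n_x/n_z = −0.92474 and ∂z/∂N = −n_y/n_z = −0.64921.
Unit vector along 070° is (sin 70°, cos 70°) = (0.9397, 0.3420).
Slope in that direction = a·(0.9397) + b·(0.3420) = −1.09101.
Apparent dip = arctan|1.09101| = 47.49° (true dip is 48.5°, so apparent ≤ true as expected).

47.49°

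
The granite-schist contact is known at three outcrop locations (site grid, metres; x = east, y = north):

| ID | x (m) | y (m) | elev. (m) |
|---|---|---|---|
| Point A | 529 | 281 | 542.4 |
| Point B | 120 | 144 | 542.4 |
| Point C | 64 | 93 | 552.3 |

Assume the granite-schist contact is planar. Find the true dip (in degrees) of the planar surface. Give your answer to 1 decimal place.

Two edge vectors: Point A→Point B = (-409, -137, 0), Point A→Point C = (-465, -188, 9.9).
Normal n = (Point A→Point B) × (Point A→Point C) = (-1356.3, 4049.1, 13187).
So ∂z/∂x = −n_x/n_z = 0.10285 and ∂z/∂y = −n_y/n_z = −0.30705.
Gradient magnitude |∇z| = √(a² + b²) = √(0.01058 + 0.09428) = 0.32382.
True dip = arctan(0.32382) = 17.9°, dipping toward NNW (azimuth ≈ 341°).

17.9°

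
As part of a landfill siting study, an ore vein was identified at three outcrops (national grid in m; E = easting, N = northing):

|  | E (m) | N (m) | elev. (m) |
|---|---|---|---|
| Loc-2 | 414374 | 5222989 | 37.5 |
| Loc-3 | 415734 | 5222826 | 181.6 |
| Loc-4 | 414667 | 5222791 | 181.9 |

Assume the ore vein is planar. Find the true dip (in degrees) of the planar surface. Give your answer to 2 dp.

34.85°

Two edge vectors: Loc-2→Loc-3 = (1360, -163, 144.1), Loc-2→Loc-4 = (293, -198, 144.4).
Normal n = (Loc-2→Loc-3) × (Loc-2→Loc-4) = (4994.6, -154162.7, -221521).
So ∂z/∂E = −n_x/n_z = 0.02255 and ∂z/∂N = −n_y/n_z = −0.69593.
Gradient magnitude |∇z| = √(a² + b²) = √(0.00051 + 0.48432) = 0.69629.
True dip = arctan(0.69629) = 34.85°, dipping toward N (azimuth ≈ 358°).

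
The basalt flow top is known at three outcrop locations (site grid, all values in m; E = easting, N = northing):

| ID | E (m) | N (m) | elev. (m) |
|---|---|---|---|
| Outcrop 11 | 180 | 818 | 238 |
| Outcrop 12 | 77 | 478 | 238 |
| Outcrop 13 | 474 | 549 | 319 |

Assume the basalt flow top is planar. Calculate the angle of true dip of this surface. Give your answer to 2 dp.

12.70°

Two edge vectors: Outcrop 11→Outcrop 12 = (-103, -340, 0), Outcrop 11→Outcrop 13 = (294, -269, 81).
Normal n = (Outcrop 11→Outcrop 12) × (Outcrop 11→Outcrop 13) = (-27540, 8343, 127667).
So ∂z/∂E = −n_x/n_z = 0.21572 and ∂z/∂N = −n_y/n_z = −0.06535.
Gradient magnitude |∇z| = √(a² + b²) = √(0.04653 + 0.00427) = 0.22540.
True dip = arctan(0.22540) = 12.70°, dipping toward WNW (azimuth ≈ 287°).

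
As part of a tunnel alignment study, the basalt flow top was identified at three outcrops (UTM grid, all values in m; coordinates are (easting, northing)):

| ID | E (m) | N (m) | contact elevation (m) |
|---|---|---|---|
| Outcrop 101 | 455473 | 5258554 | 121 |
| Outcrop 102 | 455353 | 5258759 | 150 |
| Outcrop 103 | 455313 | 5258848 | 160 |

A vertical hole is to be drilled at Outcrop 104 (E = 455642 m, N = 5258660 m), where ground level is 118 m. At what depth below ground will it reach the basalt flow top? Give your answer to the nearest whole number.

31 m

Two edge vectors: Outcrop 101→Outcrop 102 = (-120, 205, 29), Outcrop 101→Outcrop 103 = (-160, 294, 39).
Normal n = (Outcrop 101→Outcrop 102) × (Outcrop 101→Outcrop 103) = (-531, 40, -2480).
So ∂z/∂E = −n_x/n_z = −0.21411290 and ∂z/∂N = −n_y/n_z = 0.01612903.
Intercept c from Outcrop 101: 121 + 97522.65 − 84815.39 = 12828.26.
At (455642, 5258660): z_contact = −97558.8 + 84817.1 + 12828.26 = 86.5 m.
Depth below ground = 118 − 86.5 = 31 m.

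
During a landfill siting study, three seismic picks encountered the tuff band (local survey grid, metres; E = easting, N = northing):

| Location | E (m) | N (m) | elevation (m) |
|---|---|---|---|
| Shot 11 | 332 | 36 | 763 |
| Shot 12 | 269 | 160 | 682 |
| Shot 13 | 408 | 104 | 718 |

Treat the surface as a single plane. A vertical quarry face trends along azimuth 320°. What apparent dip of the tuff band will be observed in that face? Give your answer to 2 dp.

26.52°

Two edge vectors: Shot 11→Shot 12 = (-63, 124, -81), Shot 11→Shot 13 = (76, 68, -45).
Normal n = (Shot 11→Shot 12) × (Shot 11→Shot 13) = (-72, -8991, -13708).
So ∂z/∂E = −n_x/n_z = −0.00525 and ∂z/∂N = −n_y/n_z = −0.65589.
Unit vector along 320° is (sin 320°, cos 320°) = (-0.6428, 0.7660).
Slope in that direction = a·(-0.6428) + b·(0.7660) = −0.49907.
Apparent dip = arctan|0.49907| = 26.52° (true dip is 33.3°, so apparent ≤ true as expected).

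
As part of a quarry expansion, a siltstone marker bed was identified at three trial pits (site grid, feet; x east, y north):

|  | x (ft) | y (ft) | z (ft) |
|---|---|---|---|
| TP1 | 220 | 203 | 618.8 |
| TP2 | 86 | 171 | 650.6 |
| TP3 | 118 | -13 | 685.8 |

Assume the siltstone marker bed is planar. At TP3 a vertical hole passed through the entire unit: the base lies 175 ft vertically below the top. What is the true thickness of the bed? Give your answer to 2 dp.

168.10 ft

Two edge vectors: TP1→TP2 = (-134, -32, 31.8), TP1→TP3 = (-102, -216, 67).
Normal n = (TP1→TP2) × (TP1→TP3) = (4724.8, 5734.4, 25680).
So ∂z/∂x = −n_x/n_z = −0.18399 and ∂z/∂y = −n_y/n_z = −0.22330.
|∇z| = √(a²+b²) = 0.28934, so dip δ = arctan(0.28934) = 16.14°.
True thickness = vertical thickness × cos δ = 175 × cos 16.14° = 168.10 ft.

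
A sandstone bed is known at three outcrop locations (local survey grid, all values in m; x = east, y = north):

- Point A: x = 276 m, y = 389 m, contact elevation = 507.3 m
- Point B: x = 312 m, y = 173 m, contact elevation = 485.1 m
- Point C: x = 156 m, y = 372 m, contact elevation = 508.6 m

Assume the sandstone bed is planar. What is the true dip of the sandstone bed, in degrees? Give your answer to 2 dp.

5.81°

Two edge vectors: Point A→Point B = (36, -216, -22.2), Point A→Point C = (-120, -17, 1.3).
Normal n = (Point A→Point B) × (Point A→Point C) = (-658.2, 2617.2, -26532).
So ∂z/∂x = −n_x/n_z = −0.02481 and ∂z/∂y = −n_y/n_z = 0.09864.
Gradient magnitude |∇z| = √(a² + b²) = √(0.00062 + 0.00973) = 0.10171.
True dip = arctan(0.10171) = 5.81°, dipping toward SSE (azimuth ≈ 166°).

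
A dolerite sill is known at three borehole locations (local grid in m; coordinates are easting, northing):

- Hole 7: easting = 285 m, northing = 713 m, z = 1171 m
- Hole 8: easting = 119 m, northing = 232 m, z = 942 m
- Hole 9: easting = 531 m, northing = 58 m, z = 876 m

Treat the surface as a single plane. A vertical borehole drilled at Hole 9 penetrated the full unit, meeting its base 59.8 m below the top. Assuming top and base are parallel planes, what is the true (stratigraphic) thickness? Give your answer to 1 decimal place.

Let the plane be z = a·easting + b·northing + c.
Hole 8−Hole 7: −166a − 481b = −229;  Hole 9−Hole 7: 246a − 655b = −295.
Solving gives a = 0.03567, b = 0.46378.
|∇z| = √(a²+b²) = 0.46515, so dip δ = arctan(0.46515) = 24.95°.
True thickness = vertical thickness × cos δ = 59.8 × cos 24.95° = 54.2 m.

54.2 m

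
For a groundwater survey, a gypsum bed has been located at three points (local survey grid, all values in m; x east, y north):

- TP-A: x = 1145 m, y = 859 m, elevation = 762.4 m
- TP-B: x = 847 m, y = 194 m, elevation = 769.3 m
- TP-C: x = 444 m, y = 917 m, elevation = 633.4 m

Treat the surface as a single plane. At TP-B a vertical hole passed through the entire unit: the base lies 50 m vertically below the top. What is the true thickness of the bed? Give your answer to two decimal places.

Two edge vectors: TP-A→TP-B = (-298, -665, 6.9), TP-A→TP-C = (-701, 58, -129).
Normal n = (TP-A→TP-B) × (TP-A→TP-C) = (85384.8, -43278.9, -483449).
So ∂z/∂x = −n_x/n_z = 0.17662 and ∂z/∂y = −n_y/n_z = −0.08952.
|∇z| = √(a²+b²) = 0.19801, so dip δ = arctan(0.19801) = 11.20°.
True thickness = vertical thickness × cos δ = 50 × cos 11.20° = 49.05 m.

49.05 m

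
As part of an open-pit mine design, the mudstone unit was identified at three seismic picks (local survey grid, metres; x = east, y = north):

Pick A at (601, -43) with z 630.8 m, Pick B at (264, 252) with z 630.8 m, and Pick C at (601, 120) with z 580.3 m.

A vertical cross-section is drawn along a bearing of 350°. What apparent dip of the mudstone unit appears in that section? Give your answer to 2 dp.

Let the plane be z = a·x + b·y + c.
Pick B−Pick A: −337a + 295b = 0;  Pick C−Pick A: 0a + 163b = −50.5.
Solving gives a = −0.27120, b = −0.30982.
Unit vector along 350° is (sin 350°, cos 350°) = (-0.1736, 0.9848).
Slope in that direction = a·(-0.1736) + b·(0.9848) = −0.25802.
Apparent dip = arctan|0.25802| = 14.47° (true dip is 22.4°, so apparent ≤ true as expected).

14.47°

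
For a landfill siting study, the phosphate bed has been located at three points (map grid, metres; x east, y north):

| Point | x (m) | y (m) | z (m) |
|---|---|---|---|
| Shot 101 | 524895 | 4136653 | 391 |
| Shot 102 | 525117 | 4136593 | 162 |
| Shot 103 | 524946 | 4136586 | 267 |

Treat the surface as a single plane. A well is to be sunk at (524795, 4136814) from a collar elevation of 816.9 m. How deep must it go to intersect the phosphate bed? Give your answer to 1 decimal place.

Two edge vectors: Shot 101→Shot 102 = (222, -60, -229), Shot 101→Shot 103 = (51, -67, -124).
Normal n = (Shot 101→Shot 102) × (Shot 101→Shot 103) = (-7903, 15849, -11814).
So ∂z/∂x = −n_x/n_z = −0.668952091 and ∂z/∂y = −n_y/n_z = 1.341543931.
Intercept c from Shot 101: 391 + 351129.61 − 5549501.73 = −5197981.12.
At (524795, 4136814): z_contact = −351062.71 + 5549717.72 − 5197981.12 = 673.88 m.
Depth below ground = 816.9 − 673.88 = 143.0 m.

143.0 m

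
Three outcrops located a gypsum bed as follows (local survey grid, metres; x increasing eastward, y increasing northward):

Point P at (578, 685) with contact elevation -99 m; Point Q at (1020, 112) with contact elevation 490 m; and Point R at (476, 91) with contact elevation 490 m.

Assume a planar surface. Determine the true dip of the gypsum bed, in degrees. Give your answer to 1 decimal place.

45.0°

Two edge vectors: Point P→Point Q = (442, -573, 589), Point P→Point R = (-102, -594, 589).
Normal n = (Point P→Point Q) × (Point P→Point R) = (12369, -320416, -320994).
So ∂z/∂x = −n_x/n_z = 0.03853 and ∂z/∂y = −n_y/n_z = −0.99820.
Gradient magnitude |∇z| = √(a² + b²) = √(0.00148 + 0.99640) = 0.99894.
True dip = arctan(0.99894) = 45.0°, dipping toward N (azimuth ≈ 358°).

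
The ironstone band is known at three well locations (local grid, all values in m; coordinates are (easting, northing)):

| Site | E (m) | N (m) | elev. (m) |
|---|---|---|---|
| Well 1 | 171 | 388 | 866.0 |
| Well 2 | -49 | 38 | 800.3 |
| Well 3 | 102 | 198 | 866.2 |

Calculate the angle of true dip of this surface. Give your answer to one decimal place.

Let the plane be z = a·E + b·N + c.
Well 2−Well 1: −220a − 350b = −65.7;  Well 3−Well 1: −69a − 190b = 0.2.
Solving gives a = 0.71122, b = −0.25934.
Gradient magnitude |∇z| = √(a² + b²) = √(0.50583 + 0.06726) = 0.75703.
True dip = arctan(0.75703) = 37.1°, dipping toward WNW (azimuth ≈ 290°).

37.1°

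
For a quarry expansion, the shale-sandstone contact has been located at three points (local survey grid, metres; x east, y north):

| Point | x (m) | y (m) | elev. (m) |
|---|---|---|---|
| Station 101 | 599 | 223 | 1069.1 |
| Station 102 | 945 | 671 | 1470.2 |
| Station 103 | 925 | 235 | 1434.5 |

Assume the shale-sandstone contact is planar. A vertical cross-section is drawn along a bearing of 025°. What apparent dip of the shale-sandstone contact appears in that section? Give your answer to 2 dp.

26.61°

Two edge vectors: Station 101→Station 102 = (346, 448, 401.1), Station 101→Station 103 = (326, 12, 365.4).
Normal n = (Station 101→Station 102) × (Station 101→Station 103) = (158886, 4330.2, -141896).
So ∂z/∂x = −n_x/n_z = 1.11974 and ∂z/∂y = −n_y/n_z = 0.03052.
Unit vector along 025° is (sin 25°, cos 25°) = (0.4226, 0.9063).
Slope in that direction = a·(0.4226) + b·(0.9063) = 0.50088.
Apparent dip = arctan|0.50088| = 26.61° (true dip is 48.2°, so apparent ≤ true as expected).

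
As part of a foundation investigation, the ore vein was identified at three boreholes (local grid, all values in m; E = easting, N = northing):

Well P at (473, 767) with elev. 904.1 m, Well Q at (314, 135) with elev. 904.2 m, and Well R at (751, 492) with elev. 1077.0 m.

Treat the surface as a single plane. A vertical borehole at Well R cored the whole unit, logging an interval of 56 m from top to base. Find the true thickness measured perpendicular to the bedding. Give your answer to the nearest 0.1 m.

Let the plane be z = a·E + b·N + c.
Well Q−Well P: −159a − 632b = 0.1;  Well R−Well P: 278a − 275b = 172.9.
Solving gives a = 0.49788, b = −0.12542.
|∇z| = √(a²+b²) = 0.51343, so dip δ = arctan(0.51343) = 27.18°.
True thickness = vertical thickness × cos δ = 56 × cos 27.18° = 49.8 m.

49.8 m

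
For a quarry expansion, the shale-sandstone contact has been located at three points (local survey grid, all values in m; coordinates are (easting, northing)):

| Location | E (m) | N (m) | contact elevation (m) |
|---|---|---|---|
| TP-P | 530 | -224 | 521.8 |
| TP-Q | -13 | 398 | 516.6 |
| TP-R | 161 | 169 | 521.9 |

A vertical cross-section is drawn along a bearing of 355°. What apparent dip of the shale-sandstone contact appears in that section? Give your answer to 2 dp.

Let the plane be z = a·E + b·N + c.
TP-Q−TP-P: −543a + 622b = −5.2;  TP-R−TP-P: −369a + 393b = 0.1.
Solving gives a = −0.13064, b = −0.12241.
Unit vector along 355° is (sin 355°, cos 355°) = (-0.0872, 0.9962).
Slope in that direction = a·(-0.0872) + b·(0.9962) = −0.11056.
Apparent dip = arctan|0.11056| = 6.31° (true dip is 10.1°, so apparent ≤ true as expected).

6.31°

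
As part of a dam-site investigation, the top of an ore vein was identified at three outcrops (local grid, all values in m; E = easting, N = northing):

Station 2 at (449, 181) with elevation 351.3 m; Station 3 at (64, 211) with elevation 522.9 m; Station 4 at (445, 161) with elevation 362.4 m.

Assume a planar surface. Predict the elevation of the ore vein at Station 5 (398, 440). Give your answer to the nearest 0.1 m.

257.0 m

Two edge vectors: Station 2→Station 3 = (-385, 30, 171.6), Station 2→Station 4 = (-4, -20, 11.1).
Normal n = (Station 2→Station 3) × (Station 2→Station 4) = (3765, 3587.1, 7820).
So ∂z/∂E = −n_x/n_z = −0.48146 and ∂z/∂N = −n_y/n_z = −0.45871.
Intercept c from Station 2: 351.3 + 216.17 + 83.03 = 650.50.
At (398, 440): z = −191.6 − 201.8 + 650.50 = 257.0 m.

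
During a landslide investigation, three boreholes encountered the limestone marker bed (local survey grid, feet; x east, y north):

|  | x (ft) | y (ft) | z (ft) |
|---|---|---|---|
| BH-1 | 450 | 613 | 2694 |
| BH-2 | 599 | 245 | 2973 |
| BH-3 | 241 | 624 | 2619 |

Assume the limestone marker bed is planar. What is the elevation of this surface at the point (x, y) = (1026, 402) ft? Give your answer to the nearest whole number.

Two edge vectors: BH-1→BH-2 = (149, -368, 279), BH-1→BH-3 = (-209, 11, -75).
Normal n = (BH-1→BH-2) × (BH-1→BH-3) = (24531, -47136, -75273).
So ∂z/∂x = −n_x/n_z = 0.32589 and ∂z/∂y = −n_y/n_z = −0.62620.
Intercept c from BH-1: 2694 − 146.65 + 383.86 = 2931.21.
At (1026, 402): z = 334.4 − 251.7 + 2931.21 = 3013.8 ft.

3014 ft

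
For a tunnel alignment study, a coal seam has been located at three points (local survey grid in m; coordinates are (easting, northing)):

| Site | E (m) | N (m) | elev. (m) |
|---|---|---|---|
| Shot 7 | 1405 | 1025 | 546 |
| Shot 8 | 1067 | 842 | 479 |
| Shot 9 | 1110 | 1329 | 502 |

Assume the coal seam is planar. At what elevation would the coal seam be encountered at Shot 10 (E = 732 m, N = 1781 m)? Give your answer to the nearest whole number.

Two edge vectors: Shot 7→Shot 8 = (-338, -183, -67), Shot 7→Shot 9 = (-295, 304, -44).
Normal n = (Shot 7→Shot 8) × (Shot 7→Shot 9) = (28420, 4893, -156737).
So ∂z/∂E = −n_x/n_z = 0.18132 and ∂z/∂N = −n_y/n_z = 0.03122.
Intercept c from Shot 7: 546 − 254.76 − 32.00 = 259.24.
At (732, 1781): z = 132.7 + 55.6 + 259.24 = 447.6 m.

448 m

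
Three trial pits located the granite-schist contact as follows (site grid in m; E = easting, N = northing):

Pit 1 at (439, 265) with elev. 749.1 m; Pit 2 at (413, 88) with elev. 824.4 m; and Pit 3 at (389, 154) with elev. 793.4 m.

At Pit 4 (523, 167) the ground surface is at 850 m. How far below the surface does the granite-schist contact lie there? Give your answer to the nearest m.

51 m

Let the plane be z = a·E + b·N + c.
Pit 2−Pit 1: −26a − 177b = 75.3;  Pit 3−Pit 1: −50a − 111b = 44.3.
Solving gives a = 0.08672, b = −0.43816.
Then c = 749.1 − a·439 − b·265 = 827.14.
At (523, 167): z_contact = 45.4 − 73.2 + 827.14 = 799.3 m.
Depth below ground = 850 − 799.3 = 51 m.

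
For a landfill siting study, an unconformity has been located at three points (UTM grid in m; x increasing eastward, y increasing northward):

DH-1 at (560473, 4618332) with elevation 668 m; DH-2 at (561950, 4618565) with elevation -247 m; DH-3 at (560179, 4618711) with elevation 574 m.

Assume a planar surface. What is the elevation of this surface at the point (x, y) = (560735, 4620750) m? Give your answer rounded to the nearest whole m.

-1037 m

Let the plane be z = a·x + b·y + c.
DH-2−DH-1: 1477a + 233b = −915;  DH-3−DH-1: −294a + 379b = −94.
Solving gives a = −0.51709495, b = −0.64914489.
Then c = 668 − a·560473 − b·4618332 = 3288452.40.
At (560735, 4620750): z = −289953.2 − 2999536.3 + 3288452.40 = -1037.1 m.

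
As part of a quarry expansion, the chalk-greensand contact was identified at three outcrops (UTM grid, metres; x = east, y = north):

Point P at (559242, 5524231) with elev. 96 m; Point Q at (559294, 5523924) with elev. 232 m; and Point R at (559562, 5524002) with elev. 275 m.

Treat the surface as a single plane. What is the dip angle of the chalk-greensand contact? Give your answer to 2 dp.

Let the plane be z = a·x + b·y + c.
Point Q−Point P: 52a − 307b = 136;  Point R−Point P: 320a − 229b = 179.
Solving gives a = 0.27578, b = −0.39628.
Gradient magnitude |∇z| = √(a² + b²) = √(0.07606 + 0.15704) = 0.48280.
True dip = arctan(0.48280) = 25.77°, dipping toward NW (azimuth ≈ 325°).

25.77°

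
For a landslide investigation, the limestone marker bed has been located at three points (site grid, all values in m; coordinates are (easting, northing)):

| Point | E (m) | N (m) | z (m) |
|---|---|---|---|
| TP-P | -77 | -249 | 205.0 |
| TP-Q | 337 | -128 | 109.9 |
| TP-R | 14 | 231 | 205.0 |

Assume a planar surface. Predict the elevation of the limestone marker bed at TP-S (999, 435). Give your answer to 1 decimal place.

Let the plane be z = a·E + b·N + c.
TP-Q−TP-P: 414a + 121b = −95.1;  TP-R−TP-P: 91a + 480b = 0.
Solving gives a = −0.24318, b = 0.04610.
Then c = 205 − a·-77 − b·-249 = 197.75.
At (999, 435): z = −242.9 + 20.1 + 197.75 = -25.1 m.

-25.1 m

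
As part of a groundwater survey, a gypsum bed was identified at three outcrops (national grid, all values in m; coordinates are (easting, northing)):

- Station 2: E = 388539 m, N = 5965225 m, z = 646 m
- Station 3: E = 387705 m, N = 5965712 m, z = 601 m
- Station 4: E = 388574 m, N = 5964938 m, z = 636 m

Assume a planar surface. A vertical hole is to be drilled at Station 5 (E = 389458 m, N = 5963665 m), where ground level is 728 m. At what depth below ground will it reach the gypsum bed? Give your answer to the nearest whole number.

Two edge vectors: Station 2→Station 3 = (-834, 487, -45), Station 2→Station 4 = (35, -287, -10).
Normal n = (Station 2→Station 3) × (Station 2→Station 4) = (-17785, -9915, 222313).
So ∂z/∂E = −n_x/n_z = 0.07999982 and ∂z/∂N = −n_y/n_z = 0.04459928.
Intercept c from Station 2: 646 − 31083.05 − 266044.75 = −296481.80.
At (389458, 5963665): z_contact = 31156.6 + 265975.2 − 296481.80 = 649.9 m.
Depth below ground = 728 − 649.9 = 78 m.

78 m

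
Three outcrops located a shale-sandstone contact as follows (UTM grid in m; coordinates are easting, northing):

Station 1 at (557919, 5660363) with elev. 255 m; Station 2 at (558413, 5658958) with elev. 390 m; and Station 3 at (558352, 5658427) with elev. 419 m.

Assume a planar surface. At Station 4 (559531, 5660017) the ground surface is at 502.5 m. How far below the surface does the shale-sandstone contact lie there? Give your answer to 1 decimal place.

Let the plane be z = a·easting + b·northing + c.
Station 2−Station 1: 494a − 1405b = 135;  Station 3−Station 1: 433a − 1936b = 164.
Solving gives a = 0.088903192, b = −0.064826920.
Then c = 255 − a·557919 − b·5660363 = 317598.12.
At (559531, 5660017): z_contact = 49744.09 − 366921.47 + 317598.12 = 420.74 m.
Depth below ground = 502.5 − 420.74 = 81.8 m.

81.8 m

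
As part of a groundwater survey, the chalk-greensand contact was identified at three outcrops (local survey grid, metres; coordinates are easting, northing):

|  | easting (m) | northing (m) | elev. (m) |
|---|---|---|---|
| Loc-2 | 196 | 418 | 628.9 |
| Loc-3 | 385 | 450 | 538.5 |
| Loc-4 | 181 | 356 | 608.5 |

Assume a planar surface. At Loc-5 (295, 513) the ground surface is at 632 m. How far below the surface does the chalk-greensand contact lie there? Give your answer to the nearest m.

14 m

Let the plane be z = a·easting + b·northing + c.
Loc-3−Loc-2: 189a + 32b = −90.4;  Loc-4−Loc-2: −15a − 62b = −20.4.
Solving gives a = −0.55683, b = 0.46375.
Then c = 628.9 − a·196 − b·418 = 544.19.
At (295, 513): z_contact = −164.3 + 237.9 + 544.19 = 617.8 m.
Depth below ground = 632 − 617.8 = 14 m.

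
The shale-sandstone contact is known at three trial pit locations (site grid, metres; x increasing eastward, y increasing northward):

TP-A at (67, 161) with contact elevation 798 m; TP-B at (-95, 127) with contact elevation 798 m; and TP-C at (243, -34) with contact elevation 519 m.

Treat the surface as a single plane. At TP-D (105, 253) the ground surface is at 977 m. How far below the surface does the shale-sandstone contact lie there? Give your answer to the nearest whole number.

78 m

Two edge vectors: TP-A→TP-B = (-162, -34, 0), TP-A→TP-C = (176, -195, -279).
Normal n = (TP-A→TP-B) × (TP-A→TP-C) = (9486, -45198, 37574).
So ∂z/∂x = −n_x/n_z = −0.25246 and ∂z/∂y = −n_y/n_z = 1.20291.
Intercept c from TP-A: 798 + 16.91 − 193.67 = 621.25.
At (105, 253): z_contact = −26.5 + 304.3 + 621.25 = 899.1 m.
Depth below ground = 977 − 899.1 = 78 m.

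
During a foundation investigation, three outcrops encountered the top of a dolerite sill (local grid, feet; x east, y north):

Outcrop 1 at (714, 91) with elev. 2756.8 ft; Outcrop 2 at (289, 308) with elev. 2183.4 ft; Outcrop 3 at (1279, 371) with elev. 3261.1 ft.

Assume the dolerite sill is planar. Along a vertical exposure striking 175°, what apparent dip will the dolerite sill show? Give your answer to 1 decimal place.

Let the plane be z = a·x + b·y + c.
Outcrop 2−Outcrop 1: −425a + 217b = −573.4;  Outcrop 3−Outcrop 1: 565a + 280b = 504.3.
Solving gives a = 1.11746, b = −0.45381.
Unit vector along 175° is (sin 175°, cos 175°) = (0.0872, -0.9962).
Slope in that direction = a·(0.0872) + b·(-0.9962) = 0.54948.
Apparent dip = arctan|0.54948| = 28.8° (true dip is 50.3°, so apparent ≤ true as expected).

28.8°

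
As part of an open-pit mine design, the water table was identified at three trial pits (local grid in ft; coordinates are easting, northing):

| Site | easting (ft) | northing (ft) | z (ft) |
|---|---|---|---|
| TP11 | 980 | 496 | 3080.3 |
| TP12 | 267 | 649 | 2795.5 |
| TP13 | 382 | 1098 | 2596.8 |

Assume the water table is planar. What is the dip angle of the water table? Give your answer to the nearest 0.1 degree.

Let the plane be z = a·easting + b·northing + c.
TP12−TP11: −713a + 153b = −284.8;  TP13−TP11: −598a + 602b = −483.5.
Solving gives a = 0.28861, b = −0.51646.
Gradient magnitude |∇z| = √(a² + b²) = √(0.08330 + 0.26673) = 0.59163.
True dip = arctan(0.59163) = 30.6°, dipping toward NNW (azimuth ≈ 331°).

30.6°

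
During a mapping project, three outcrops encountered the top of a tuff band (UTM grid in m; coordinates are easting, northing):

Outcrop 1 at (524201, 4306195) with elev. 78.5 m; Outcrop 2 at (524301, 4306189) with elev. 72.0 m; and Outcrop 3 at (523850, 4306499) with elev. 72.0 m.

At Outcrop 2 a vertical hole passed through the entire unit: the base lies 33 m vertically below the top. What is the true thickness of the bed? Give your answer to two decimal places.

Let the plane be z = a·easting + b·northing + c.
Outcrop 2−Outcrop 1: 100a − 6b = −6.5;  Outcrop 3−Outcrop 1: −351a + 304b = −6.5.
Solving gives a = −0.07122, b = −0.10361.
|∇z| = √(a²+b²) = 0.12572, so dip δ = arctan(0.12572) = 7.17°.
True thickness = vertical thickness × cos δ = 33 × cos 7.17° = 32.74 m.

32.74 m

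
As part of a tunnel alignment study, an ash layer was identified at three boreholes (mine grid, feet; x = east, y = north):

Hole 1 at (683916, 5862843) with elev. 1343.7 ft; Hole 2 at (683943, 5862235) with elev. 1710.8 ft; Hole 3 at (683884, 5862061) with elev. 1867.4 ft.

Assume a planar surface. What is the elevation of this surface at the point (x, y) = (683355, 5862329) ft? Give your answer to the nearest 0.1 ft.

2105.0 ft

Let the plane be z = a·x + b·y + c.
Hole 2−Hole 1: 27a − 608b = 367.1;  Hole 3−Hole 1: −32a − 782b = 523.7.
Solving gives a = −0.772427902, b = −0.638084792.
Then c = 1343.7 − a·683916 − b·5862843 = 4270610.46.
At (683355, 5862329): z = −527842.5 − 3740663.0 + 4270610.46 = 2105.0 ft.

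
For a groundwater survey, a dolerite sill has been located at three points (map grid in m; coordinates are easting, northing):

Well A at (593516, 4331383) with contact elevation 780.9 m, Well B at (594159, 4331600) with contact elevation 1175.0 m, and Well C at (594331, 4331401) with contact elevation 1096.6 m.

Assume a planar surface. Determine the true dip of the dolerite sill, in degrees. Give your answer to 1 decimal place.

Two edge vectors: Well A→Well B = (643, 217, 394.1), Well A→Well C = (815, 18, 315.7).
Normal n = (Well A→Well B) × (Well A→Well C) = (61413.1, 118196.4, -165281).
So ∂z/∂easting = −n_x/n_z = 0.37157 and ∂z/∂northing = −n_y/n_z = 0.71512.
Gradient magnitude |∇z| = √(a² + b²) = √(0.13806 + 0.51140) = 0.80589.
True dip = arctan(0.80589) = 38.9°, dipping toward SSW (azimuth ≈ 207°).

38.9°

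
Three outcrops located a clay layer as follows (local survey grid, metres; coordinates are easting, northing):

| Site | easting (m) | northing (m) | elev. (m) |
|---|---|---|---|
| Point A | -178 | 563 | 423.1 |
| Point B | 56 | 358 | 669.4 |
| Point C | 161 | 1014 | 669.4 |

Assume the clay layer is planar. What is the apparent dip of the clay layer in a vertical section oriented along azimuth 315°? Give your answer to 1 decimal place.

37.1°

Two edge vectors: Point A→Point B = (234, -205, 246.3), Point A→Point C = (339, 451, 246.3).
Normal n = (Point A→Point B) × (Point A→Point C) = (-161572.8, 25861.5, 175029).
So ∂z/∂easting = −n_x/n_z = 0.92312 and ∂z/∂northing = −n_y/n_z = −0.14776.
Unit vector along 315° is (sin 315°, cos 315°) = (-0.7071, 0.7071).
Slope in that direction = a·(-0.7071) + b·(0.7071) = −0.75722.
Apparent dip = arctan|0.75722| = 37.1° (true dip is 43.1°, so apparent ≤ true as expected).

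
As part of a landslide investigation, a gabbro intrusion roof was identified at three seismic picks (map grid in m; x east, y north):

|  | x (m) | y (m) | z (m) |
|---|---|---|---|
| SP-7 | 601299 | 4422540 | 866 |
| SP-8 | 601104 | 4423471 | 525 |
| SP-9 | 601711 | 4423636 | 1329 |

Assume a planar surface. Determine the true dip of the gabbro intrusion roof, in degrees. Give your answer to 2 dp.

Two edge vectors: SP-7→SP-8 = (-195, 931, -341), SP-7→SP-9 = (412, 1096, 463).
Normal n = (SP-7→SP-8) × (SP-7→SP-9) = (804789, -50207, -597292).
So ∂z/∂x = −n_x/n_z = 1.34740 and ∂z/∂y = −n_y/n_z = −0.08406.
Gradient magnitude |∇z| = √(a² + b²) = √(1.81548 + 0.00707) = 1.35002.
True dip = arctan(1.35002) = 53.47°, dipping toward W (azimuth ≈ 274°).

53.47°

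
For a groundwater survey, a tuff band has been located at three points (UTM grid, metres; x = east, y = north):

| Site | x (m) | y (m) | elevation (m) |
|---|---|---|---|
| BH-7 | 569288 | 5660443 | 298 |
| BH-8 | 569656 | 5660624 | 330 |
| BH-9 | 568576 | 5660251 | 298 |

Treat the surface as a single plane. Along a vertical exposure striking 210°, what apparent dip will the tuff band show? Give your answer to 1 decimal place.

Two edge vectors: BH-7→BH-8 = (368, 181, 32), BH-7→BH-9 = (-712, -192, 0).
Normal n = (BH-7→BH-8) × (BH-7→BH-9) = (6144, -22784, 58216).
So ∂z/∂x = −n_x/n_z = −0.10554 and ∂z/∂y = −n_y/n_z = 0.39137.
Unit vector along 210° is (sin 210°, cos 210°) = (-0.5000, -0.8660).
Slope in that direction = a·(-0.5000) + b·(-0.8660) = −0.28617.
Apparent dip = arctan|0.28617| = 16.0° (true dip is 22.1°, so apparent ≤ true as expected).

16.0°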